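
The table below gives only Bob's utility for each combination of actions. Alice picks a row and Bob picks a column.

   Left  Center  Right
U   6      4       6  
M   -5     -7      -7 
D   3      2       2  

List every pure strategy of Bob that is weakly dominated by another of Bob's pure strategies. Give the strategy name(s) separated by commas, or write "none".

Center, Right

Left is not dominated — it holds its own against Center at U (6>4); Right at M (-5>-7).
Center: dominated, since Left does at least as well everywhere (U: 6>4, M: -5>-7, D: 3>2).
Right: dominated, since Left does at least as well everywhere (U: 6=6, M: -5>-7, D: 3>2).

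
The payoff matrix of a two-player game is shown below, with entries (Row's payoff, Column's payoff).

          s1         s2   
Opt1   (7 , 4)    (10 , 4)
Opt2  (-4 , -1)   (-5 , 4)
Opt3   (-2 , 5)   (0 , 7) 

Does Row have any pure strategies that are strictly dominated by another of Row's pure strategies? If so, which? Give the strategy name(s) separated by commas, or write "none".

Opt2, Opt3

Opt1: no other strategy beats it everywhere (Opt2 at s1 (7>-4); Opt3 at s1 (7>-2)).
Opt2 is strictly dominated by Opt1 (s1: 7>-4, s2: 10>-5).
Opt3 is strictly dominated by Opt1 (s1: 7>-2, s2: 10>0).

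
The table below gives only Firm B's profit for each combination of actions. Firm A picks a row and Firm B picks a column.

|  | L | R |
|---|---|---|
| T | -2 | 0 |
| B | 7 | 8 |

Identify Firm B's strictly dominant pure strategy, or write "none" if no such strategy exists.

R vs L: T: 0>-2, B: 8>7.
R strictly beats every other strategy against every opponent action, so it is strictly dominant.

R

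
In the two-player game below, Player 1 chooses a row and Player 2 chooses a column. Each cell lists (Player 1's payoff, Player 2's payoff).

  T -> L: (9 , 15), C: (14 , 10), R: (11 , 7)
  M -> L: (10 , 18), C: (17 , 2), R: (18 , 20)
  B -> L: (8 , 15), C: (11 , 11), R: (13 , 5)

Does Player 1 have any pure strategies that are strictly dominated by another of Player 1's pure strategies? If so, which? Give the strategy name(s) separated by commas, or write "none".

T is strictly dominated by M (L: 10>9, C: 17>14, R: 18>11).
M: no other strategy beats it everywhere (T at L (10>9); B at L (10>8)).
B is strictly dominated by M (L: 10>8, C: 17>11, R: 18>13).

T, B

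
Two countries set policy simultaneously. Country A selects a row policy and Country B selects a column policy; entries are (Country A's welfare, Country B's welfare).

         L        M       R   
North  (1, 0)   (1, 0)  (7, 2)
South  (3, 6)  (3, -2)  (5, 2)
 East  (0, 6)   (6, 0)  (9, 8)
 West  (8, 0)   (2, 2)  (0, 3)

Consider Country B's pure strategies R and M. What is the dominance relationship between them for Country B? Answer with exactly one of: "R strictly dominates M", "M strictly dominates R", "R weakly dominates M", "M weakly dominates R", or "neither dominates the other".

R strictly dominates M

Compare R to M across every action of Country A: North: 2>0, South: 2>-2, East: 8>0, West: 3>2.
Every comparison favours R, so R strictly dominates M.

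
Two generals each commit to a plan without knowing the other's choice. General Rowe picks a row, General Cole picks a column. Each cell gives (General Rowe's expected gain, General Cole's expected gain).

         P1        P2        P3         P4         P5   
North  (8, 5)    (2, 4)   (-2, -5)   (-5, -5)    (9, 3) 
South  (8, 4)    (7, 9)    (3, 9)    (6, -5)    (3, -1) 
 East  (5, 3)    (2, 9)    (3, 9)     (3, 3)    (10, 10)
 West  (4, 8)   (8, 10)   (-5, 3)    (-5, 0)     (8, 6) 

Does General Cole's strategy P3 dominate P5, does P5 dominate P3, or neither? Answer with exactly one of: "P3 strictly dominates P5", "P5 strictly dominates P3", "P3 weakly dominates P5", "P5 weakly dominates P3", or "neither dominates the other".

neither dominates the other

Compare P3 to P5 across each opponent action: North: -5<3, South: 9>-1, East: 9<10, West: 3<6.
P3 does better at South but worse at North, East, West; neither strategy dominates the other.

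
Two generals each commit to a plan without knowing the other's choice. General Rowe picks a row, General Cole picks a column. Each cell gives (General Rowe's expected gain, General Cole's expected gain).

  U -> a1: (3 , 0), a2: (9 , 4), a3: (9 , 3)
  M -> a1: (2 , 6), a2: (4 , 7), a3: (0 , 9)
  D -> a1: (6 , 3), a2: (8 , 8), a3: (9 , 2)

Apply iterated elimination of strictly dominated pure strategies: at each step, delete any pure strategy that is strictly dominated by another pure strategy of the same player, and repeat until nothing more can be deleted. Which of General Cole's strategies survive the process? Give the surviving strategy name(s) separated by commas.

For General Rowe, U strictly dominates M on the remaining columns (a1: 3>2, a2: 9>4, a3: 9>0); eliminate M.
General Cole's strategy a1 is strictly dominated by a2 (U: 4>0, D: 8>3) and is removed.
General Cole's strategy a3 is strictly dominated by a2 (U: 4>3, D: 8>2) and is removed.
For General Rowe, U strictly dominates D on the remaining columns (a2: 9>8); eliminate D.
Among the remaining strategies, none is strictly dominated by another pure strategy of the same player, so the elimination stops.
Surviving strategies — General Rowe: {U}; General Cole: {a2}.

a2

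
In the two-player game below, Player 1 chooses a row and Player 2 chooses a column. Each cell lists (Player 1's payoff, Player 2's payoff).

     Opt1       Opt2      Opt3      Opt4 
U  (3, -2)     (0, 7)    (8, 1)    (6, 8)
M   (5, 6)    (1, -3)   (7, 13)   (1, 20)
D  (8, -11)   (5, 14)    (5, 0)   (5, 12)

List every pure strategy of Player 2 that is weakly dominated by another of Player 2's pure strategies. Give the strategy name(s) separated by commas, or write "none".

Opt1 is weakly dominated by Opt3 (U: 1>-2, M: 13>6, D: 0>-11).
Nothing dominates Opt2: Opt1 at U (7>-2); Opt3 at U (7>1); Opt4 at D (14>12).
Opt3: dominated, since Opt4 does at least as well everywhere (U: 8>1, M: 20>13, D: 12>0).
Opt4 is not dominated — it holds its own against Opt1 at U (8>-2); Opt2 at U (8>7); Opt3 at U (8>1).

Opt1, Opt3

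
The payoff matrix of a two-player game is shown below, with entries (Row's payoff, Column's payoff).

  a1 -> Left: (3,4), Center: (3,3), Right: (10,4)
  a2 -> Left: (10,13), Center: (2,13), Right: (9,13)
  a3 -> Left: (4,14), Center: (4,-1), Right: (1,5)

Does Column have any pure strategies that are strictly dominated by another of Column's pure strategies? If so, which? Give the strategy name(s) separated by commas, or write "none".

Left is not dominated — it holds its own against Center at a1 (4>3); Right at a1 (4=4).
Nothing dominates Center: Left at a2 (13=13); Right at a2 (13=13).
Right: no other strategy beats it everywhere (Left at a1 (4=4); Center at a1 (4>3)).

none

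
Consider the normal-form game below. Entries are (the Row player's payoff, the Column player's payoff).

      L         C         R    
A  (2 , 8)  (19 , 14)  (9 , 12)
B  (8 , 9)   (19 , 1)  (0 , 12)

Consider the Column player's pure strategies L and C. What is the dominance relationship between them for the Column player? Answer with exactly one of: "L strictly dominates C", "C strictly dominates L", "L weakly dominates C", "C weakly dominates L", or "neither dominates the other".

neither dominates the other

Compare L to C across every action of the Row player: A: 8<14, B: 9>1.
L does better at B but worse at A; neither strategy dominates the other.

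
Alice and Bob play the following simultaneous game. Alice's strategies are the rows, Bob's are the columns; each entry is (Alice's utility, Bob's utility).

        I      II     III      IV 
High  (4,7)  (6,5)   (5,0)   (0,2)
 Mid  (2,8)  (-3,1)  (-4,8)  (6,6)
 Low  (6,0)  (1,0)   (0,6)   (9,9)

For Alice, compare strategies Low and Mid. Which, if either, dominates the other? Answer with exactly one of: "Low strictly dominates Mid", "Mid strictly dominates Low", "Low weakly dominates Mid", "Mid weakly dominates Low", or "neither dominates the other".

Low strictly dominates Mid

Low's payoffs vs Mid's, by Bob's action — I: 6>2, II: 1>-3, III: 0>-4, IV: 9>6.
Low gives a strictly higher payoff against every action of Bob, so Low strictly dominates Mid.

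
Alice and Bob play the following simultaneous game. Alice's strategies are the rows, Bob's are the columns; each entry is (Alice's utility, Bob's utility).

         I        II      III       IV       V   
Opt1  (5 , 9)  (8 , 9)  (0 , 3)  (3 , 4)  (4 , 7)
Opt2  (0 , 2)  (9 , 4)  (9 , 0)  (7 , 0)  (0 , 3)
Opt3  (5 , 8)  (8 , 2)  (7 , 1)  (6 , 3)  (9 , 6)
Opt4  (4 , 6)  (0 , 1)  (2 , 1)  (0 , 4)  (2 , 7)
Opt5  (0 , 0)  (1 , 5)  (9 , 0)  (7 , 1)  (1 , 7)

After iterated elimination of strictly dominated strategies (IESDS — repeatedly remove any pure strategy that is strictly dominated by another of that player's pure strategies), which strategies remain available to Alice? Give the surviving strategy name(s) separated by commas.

Alice's strategy Opt4 is strictly dominated by Opt3 (I: 5>4, II: 8>0, III: 7>2, IV: 6>0, V: 9>2) and is removed.
Bob's strategy III is strictly dominated by II (Opt1: 9>3, Opt2: 4>0, Opt3: 2>1, Opt5: 5>0) and is removed.
Column IV is eliminated: V beats it against every remaining row (Opt1: 7>4, Opt2: 3>0, Opt3: 6>3, Opt5: 7>1).
For Alice, Opt1 strictly dominates Opt5 on the remaining columns (I: 5>0, II: 8>1, V: 4>1); eliminate Opt5.
Among the remaining strategies, none is strictly dominated by another pure strategy of the same player, so the elimination stops.
Surviving strategies — Alice: {Opt1, Opt2, Opt3}; Bob: {I, II, V}.

Opt1, Opt2, Opt3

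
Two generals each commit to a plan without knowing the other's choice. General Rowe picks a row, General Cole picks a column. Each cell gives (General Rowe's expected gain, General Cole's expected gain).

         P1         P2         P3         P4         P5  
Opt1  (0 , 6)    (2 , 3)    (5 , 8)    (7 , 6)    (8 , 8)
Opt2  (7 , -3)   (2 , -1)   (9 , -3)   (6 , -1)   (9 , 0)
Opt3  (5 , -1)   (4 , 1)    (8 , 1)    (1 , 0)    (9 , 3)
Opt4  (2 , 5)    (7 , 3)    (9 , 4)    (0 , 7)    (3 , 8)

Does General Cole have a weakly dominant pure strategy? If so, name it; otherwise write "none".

P5

P5 vs P1: Opt1: 8>6, Opt2: 0>-3, Opt3: 3>-1, Opt4: 8>5.
P5 vs P2: Opt1: 8>3, Opt2: 0>-1, Opt3: 3>1, Opt4: 8>3.
P5 vs P3: Opt1: 8=8, Opt2: 0>-3, Opt3: 3>1, Opt4: 8>4.
P5 vs P4: Opt1: 8>6, Opt2: 0>-1, Opt3: 3>0, Opt4: 8>7.
P5 is at least as good as every other strategy against every opponent action, so it is weakly dominant.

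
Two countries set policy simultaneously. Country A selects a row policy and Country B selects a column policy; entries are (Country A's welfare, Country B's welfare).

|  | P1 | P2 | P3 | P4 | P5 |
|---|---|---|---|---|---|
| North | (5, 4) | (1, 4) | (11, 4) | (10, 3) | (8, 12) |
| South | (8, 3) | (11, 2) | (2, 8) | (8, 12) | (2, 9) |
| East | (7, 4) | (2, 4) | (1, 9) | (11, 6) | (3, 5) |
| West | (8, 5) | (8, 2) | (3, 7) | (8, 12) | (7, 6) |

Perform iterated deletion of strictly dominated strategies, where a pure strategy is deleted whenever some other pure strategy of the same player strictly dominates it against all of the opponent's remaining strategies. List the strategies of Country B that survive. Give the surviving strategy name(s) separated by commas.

P5

Country B's strategy P1 is strictly dominated by P5 (North: 12>4, South: 9>3, East: 5>4, West: 6>5) and is removed.
For Country B, P5 strictly dominates P2 on the remaining rows (North: 12>4, South: 9>2, East: 5>4, West: 6>2); eliminate P2.
Country A's strategy South is strictly dominated by North (P3: 11>2, P4: 10>8, P5: 8>2) and is removed.
Row West is eliminated: North beats it against every remaining column (P3: 11>3, P4: 10>8, P5: 8>7).
Column P4 is eliminated: P3 beats it against every remaining row (North: 4>3, East: 9>6).
For Country A, North strictly dominates East on the remaining columns (P3: 11>1, P5: 8>3); eliminate East.
For Country B, P5 strictly dominates P3 on the remaining rows (North: 12>4); eliminate P3.
Among the remaining strategies, none is strictly dominated by another pure strategy of the same player, so the elimination stops.
Surviving strategies — Country A: {North}; Country B: {P5}.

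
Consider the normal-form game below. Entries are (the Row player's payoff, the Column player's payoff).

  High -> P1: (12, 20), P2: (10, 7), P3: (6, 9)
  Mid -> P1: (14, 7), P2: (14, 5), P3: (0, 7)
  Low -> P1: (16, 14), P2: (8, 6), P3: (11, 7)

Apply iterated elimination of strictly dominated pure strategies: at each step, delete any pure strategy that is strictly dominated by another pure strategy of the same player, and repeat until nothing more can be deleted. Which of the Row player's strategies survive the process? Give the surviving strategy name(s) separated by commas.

Low

The Column player's strategy P2 is strictly dominated by P1 (High: 20>7, Mid: 7>5, Low: 14>6) and is removed.
For the Row player, Low strictly dominates High on the remaining columns (P1: 16>12, P3: 11>6); eliminate High.
The Row player's strategy Mid is strictly dominated by Low (P1: 16>14, P3: 11>0) and is removed.
Column P3 is eliminated: P1 beats it against every remaining row (Low: 14>7).
Among the remaining strategies, none is strictly dominated by another pure strategy of the same player, so the elimination stops.
Surviving strategies — the Row player: {Low}; the Column player: {P1}.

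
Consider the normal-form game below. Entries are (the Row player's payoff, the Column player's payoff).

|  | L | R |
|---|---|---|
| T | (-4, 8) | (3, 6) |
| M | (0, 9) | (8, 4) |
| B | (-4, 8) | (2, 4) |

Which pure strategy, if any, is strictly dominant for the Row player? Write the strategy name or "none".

M

M vs T: L: 0>-4, R: 8>3.
M vs B: L: 0>-4, R: 8>2.
M strictly beats every other strategy against every opponent action, so it is strictly dominant.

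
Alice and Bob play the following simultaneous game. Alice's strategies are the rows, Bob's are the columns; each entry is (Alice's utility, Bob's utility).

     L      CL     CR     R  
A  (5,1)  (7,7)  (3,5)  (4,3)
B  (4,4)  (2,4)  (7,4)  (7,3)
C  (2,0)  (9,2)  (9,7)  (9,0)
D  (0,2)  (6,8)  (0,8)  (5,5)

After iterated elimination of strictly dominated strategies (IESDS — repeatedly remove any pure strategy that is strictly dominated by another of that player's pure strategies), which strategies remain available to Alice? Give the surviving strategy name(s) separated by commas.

A, B, C

For Alice, C strictly dominates D on the remaining columns (L: 2>0, CL: 9>6, CR: 9>0, R: 9>5); eliminate D.
Bob's strategy R is strictly dominated by CL (A: 7>3, B: 4>3, C: 2>0) and is removed.
Among the remaining strategies, none is strictly dominated by another pure strategy of the same player, so the elimination stops.
Surviving strategies — Alice: {A, B, C}; Bob: {L, CL, CR}.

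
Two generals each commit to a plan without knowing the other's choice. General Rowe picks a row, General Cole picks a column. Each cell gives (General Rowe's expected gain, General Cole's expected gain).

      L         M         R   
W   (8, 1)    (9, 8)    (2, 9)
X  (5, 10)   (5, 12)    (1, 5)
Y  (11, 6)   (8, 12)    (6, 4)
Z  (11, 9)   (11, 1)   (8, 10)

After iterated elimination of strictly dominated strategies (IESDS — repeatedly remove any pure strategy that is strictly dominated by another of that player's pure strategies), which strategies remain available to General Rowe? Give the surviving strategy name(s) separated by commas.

Y, Z

For General Rowe, Z strictly dominates W on the remaining columns (L: 11>8, M: 11>9, R: 8>2); eliminate W.
Row X is eliminated: Y beats it against every remaining column (L: 11>5, M: 8>5, R: 6>1).
Among the remaining strategies, none is strictly dominated by another pure strategy of the same player, so the elimination stops.
Surviving strategies — General Rowe: {Y, Z}; General Cole: {L, M, R}.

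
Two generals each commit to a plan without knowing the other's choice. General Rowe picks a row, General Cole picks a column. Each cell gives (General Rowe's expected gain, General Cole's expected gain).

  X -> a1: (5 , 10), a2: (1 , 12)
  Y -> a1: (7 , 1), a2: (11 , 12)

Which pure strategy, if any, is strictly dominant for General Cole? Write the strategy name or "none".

a2

a2 vs a1: X: 12>10, Y: 12>1.
a2 strictly beats every other strategy against every opponent action, so it is strictly dominant.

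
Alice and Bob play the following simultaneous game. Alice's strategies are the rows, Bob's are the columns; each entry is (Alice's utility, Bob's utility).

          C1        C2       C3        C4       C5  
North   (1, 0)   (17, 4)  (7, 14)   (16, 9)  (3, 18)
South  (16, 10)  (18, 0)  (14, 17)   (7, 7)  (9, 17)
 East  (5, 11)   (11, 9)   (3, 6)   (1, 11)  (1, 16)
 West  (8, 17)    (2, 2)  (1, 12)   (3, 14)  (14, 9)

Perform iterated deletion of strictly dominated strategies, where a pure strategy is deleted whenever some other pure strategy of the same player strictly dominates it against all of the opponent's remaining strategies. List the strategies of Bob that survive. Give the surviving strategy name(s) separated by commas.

C1, C3, C4, C5

Alice's strategy East is strictly dominated by South (C1: 16>5, C2: 18>11, C3: 14>3, C4: 7>1, C5: 9>1) and is removed.
Column C2 is eliminated: C3 beats it against every remaining row (North: 14>4, South: 17>0, West: 12>2).
Among the remaining strategies, none is strictly dominated by another pure strategy of the same player, so the elimination stops.
Surviving strategies — Alice: {North, South, West}; Bob: {C1, C3, C4, C5}.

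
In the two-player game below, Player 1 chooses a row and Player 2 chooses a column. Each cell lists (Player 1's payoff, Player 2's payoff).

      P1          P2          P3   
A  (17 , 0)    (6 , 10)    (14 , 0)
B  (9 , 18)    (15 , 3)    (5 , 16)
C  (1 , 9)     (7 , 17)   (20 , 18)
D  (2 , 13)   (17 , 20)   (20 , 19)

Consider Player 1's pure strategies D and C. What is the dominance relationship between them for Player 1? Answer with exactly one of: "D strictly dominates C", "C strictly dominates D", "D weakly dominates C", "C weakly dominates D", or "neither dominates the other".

D weakly dominates C

D's payoffs vs C's, by Player 2's action — P1: 2>1, P2: 17>7, P3: 20=20.
D is at least as good everywhere and strictly better somewhere (tied only at P3), so D weakly but not strictly dominates C.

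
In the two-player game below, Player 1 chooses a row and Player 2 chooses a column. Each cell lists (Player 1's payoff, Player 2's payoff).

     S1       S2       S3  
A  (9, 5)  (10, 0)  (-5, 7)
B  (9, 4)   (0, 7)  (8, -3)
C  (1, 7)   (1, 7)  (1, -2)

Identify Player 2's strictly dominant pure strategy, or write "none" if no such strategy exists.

S1 fails to dominate S2 at B (4<7).
S2 fails to dominate S1 at A (0<5).
S3 fails to dominate S1 at B (-3<4).
No single strategy dominates all the others.

none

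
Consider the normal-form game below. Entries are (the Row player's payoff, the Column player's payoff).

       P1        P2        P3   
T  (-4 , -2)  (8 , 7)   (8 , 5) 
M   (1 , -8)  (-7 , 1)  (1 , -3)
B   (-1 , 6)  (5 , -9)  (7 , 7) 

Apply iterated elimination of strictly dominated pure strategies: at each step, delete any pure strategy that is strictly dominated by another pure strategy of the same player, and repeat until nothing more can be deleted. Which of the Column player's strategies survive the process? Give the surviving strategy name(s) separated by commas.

P2

The Column player's strategy P1 is strictly dominated by P3 (T: 5>-2, M: -3>-8, B: 7>6) and is removed.
For the Row player, T strictly dominates M on the remaining columns (P2: 8>-7, P3: 8>1); eliminate M.
Row B is eliminated: T beats it against every remaining column (P2: 8>5, P3: 8>7).
For the Column player, P2 strictly dominates P3 on the remaining rows (T: 7>5); eliminate P3.
Among the remaining strategies, none is strictly dominated by another pure strategy of the same player, so the elimination stops.
Surviving strategies — the Row player: {T}; the Column player: {P2}.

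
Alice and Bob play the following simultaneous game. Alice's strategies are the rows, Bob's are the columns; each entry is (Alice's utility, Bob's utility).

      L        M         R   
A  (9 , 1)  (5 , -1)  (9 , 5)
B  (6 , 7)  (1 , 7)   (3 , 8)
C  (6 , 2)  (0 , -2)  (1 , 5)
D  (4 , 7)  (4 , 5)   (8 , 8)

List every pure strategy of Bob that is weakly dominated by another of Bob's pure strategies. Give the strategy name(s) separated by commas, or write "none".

R weakly dominates L — A: 5>1, B: 8>7, C: 5>2, D: 8>7.
M: dominated, since L does at least as well everywhere (A: 1>-1, B: 7=7, C: 2>-2, D: 7>5).
R: no other strategy beats it everywhere (L at A (5>1); M at A (5>-1)).

L, M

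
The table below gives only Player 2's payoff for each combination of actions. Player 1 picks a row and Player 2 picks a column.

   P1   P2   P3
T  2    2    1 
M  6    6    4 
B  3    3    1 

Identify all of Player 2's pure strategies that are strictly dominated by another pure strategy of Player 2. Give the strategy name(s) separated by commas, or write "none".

P1 is not dominated — it holds its own against P2 at T (2=2); P3 at T (2>1).
P2: no other strategy beats it everywhere (P1 at T (2=2); P3 at T (2>1)).
P3 is strictly dominated by P1 (T: 2>1, M: 6>4, B: 3>1).

P3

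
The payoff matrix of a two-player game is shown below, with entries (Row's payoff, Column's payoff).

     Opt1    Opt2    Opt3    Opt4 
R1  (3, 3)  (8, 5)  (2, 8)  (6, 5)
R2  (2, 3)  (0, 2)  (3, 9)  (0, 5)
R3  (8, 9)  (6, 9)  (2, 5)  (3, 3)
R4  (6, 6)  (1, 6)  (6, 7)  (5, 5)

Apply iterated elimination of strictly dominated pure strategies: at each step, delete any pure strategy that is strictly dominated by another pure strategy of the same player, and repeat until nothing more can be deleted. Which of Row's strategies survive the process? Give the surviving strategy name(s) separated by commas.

Row R2 is eliminated: R4 beats it against every remaining column (Opt1: 6>2, Opt2: 1>0, Opt3: 6>3, Opt4: 5>0).
Column Opt4 is eliminated: Opt3 beats it against every remaining row (R1: 8>5, R3: 5>3, R4: 7>5).
Among the remaining strategies, none is strictly dominated by another pure strategy of the same player, so the elimination stops.
Surviving strategies — Row: {R1, R3, R4}; Column: {Opt1, Opt2, Opt3}.

R1, R3, R4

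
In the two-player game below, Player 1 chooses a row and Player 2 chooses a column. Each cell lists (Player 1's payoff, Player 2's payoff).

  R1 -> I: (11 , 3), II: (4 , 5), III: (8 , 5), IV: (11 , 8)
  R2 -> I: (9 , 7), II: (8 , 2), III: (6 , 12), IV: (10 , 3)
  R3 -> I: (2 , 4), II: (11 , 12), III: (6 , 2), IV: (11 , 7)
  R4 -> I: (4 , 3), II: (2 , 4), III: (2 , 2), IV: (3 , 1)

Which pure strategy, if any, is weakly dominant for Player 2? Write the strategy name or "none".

I fails to dominate II at R1 (3<5).
II fails to dominate I at R2 (2<7).
III fails to dominate I at R3 (2<4).
IV fails to dominate I at R2 (3<7).
No single strategy dominates all the others.

none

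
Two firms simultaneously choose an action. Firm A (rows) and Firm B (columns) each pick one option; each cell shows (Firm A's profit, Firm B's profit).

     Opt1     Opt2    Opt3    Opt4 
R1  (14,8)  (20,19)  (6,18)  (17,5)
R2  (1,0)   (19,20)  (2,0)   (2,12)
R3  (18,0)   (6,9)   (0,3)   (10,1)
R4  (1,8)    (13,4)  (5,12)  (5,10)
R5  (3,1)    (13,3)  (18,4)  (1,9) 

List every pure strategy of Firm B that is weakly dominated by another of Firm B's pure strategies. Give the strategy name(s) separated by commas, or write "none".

Opt1

Opt3 weakly dominates Opt1 — R1: 18>8, R2: 0=0, R3: 3>0, R4: 12>8, R5: 4>1.
Nothing dominates Opt2: Opt1 at R1 (19>8); Opt3 at R1 (19>18); Opt4 at R1 (19>5).
Opt3: no other strategy beats it everywhere (Opt1 at R1 (18>8); Opt2 at R4 (12>4); Opt4 at R1 (18>5)).
Nothing dominates Opt4: Opt1 at R2 (12>0); Opt2 at R4 (10>4); Opt3 at R2 (12>0).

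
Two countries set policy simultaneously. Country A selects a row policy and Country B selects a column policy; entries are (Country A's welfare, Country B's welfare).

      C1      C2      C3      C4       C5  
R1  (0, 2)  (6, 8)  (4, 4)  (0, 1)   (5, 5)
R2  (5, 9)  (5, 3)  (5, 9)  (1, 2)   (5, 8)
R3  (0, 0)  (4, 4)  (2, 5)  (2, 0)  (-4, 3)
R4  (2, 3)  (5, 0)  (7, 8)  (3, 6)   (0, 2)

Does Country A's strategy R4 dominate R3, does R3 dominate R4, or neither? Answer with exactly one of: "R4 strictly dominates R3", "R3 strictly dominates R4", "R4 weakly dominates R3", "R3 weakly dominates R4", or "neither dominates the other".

Compare R4 to R3 across every action of Country B: C1: 2>0, C2: 5>4, C3: 7>2, C4: 3>2, C5: 0>-4.
Every comparison favours R4, so R4 strictly dominates R3.

R4 strictly dominates R3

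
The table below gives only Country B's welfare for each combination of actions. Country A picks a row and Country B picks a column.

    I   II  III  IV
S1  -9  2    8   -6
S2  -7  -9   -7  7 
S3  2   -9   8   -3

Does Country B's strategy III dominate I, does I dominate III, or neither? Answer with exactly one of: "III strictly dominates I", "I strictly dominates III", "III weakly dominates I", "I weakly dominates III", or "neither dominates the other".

III's payoffs vs I's, by Country A's action — S1: 8>-9, S2: -7=-7, S3: 8>2.
III is at least as good everywhere and strictly better somewhere (tied only at S2), so III weakly but not strictly dominates I.

III weakly dominates I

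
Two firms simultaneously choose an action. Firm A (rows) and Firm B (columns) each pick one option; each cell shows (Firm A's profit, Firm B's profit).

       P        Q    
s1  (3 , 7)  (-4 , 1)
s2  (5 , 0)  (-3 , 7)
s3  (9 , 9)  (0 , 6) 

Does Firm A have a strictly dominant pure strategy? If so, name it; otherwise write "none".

s3

s3 vs s1: P: 9>3, Q: 0>-4.
s3 vs s2: P: 9>5, Q: 0>-3.
s3 strictly beats every other strategy against every opponent action, so it is strictly dominant.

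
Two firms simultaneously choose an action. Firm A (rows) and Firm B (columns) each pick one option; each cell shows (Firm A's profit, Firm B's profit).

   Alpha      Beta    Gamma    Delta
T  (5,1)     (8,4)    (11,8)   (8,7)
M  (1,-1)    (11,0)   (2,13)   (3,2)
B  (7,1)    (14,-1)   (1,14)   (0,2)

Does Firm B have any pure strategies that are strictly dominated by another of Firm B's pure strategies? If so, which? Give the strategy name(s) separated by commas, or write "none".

Alpha, Beta, Delta

Alpha: dominated, since Gamma does at least as well everywhere (T: 8>1, M: 13>-1, B: 14>1).
Beta: dominated, since Gamma does at least as well everywhere (T: 8>4, M: 13>0, B: 14>-1).
Gamma is not dominated — it holds its own against Alpha at T (8>1); Beta at T (8>4); Delta at T (8>7).
Gamma strictly dominates Delta — T: 8>7, M: 13>2, B: 14>2.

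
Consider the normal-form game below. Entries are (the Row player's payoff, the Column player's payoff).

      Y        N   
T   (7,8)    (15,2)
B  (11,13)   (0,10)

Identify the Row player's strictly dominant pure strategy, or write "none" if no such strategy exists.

T fails to dominate B at Y (7<11).
B fails to dominate T at N (0<15).
No single strategy dominates all the others.

none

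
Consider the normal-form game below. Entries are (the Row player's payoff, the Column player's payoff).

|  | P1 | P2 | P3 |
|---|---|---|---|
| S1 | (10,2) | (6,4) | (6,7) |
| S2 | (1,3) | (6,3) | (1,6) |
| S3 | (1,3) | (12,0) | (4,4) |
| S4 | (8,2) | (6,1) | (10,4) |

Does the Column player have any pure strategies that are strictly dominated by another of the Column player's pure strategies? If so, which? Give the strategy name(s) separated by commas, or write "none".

P1 is strictly dominated by P3 (S1: 7>2, S2: 6>3, S3: 4>3, S4: 4>2).
P2 is strictly dominated by P3 (S1: 7>4, S2: 6>3, S3: 4>0, S4: 4>1).
Nothing dominates P3: P1 at S1 (7>2); P2 at S1 (7>4).

P1, P2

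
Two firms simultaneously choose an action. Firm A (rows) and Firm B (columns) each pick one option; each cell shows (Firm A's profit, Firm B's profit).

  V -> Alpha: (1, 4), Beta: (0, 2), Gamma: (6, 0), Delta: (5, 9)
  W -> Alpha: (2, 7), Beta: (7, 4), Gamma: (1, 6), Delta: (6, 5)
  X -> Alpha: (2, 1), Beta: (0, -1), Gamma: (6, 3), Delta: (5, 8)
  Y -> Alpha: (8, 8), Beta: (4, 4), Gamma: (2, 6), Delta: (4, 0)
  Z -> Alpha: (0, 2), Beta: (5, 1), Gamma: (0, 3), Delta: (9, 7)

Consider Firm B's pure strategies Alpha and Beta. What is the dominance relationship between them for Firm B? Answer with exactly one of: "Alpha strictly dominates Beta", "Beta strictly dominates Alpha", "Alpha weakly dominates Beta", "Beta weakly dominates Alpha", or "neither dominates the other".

Alpha's payoffs vs Beta's, by Firm A's action — V: 4>2, W: 7>4, X: 1>-1, Y: 8>4, Z: 2>1.
Every comparison favours Alpha, so Alpha strictly dominates Beta.

Alpha strictly dominates Beta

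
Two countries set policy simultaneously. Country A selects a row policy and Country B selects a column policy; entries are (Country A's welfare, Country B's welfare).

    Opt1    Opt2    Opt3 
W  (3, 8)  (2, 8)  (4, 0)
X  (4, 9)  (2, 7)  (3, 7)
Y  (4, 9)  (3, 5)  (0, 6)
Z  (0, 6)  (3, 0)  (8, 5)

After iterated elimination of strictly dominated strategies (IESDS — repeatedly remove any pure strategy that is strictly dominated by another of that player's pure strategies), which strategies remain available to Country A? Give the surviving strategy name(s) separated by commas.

X, Y

For Country B, Opt1 strictly dominates Opt3 on the remaining rows (W: 8>0, X: 9>7, Y: 9>6, Z: 6>5); eliminate Opt3.
For Country A, Y strictly dominates W on the remaining columns (Opt1: 4>3, Opt2: 3>2); eliminate W.
For Country B, Opt1 strictly dominates Opt2 on the remaining rows (X: 9>7, Y: 9>5, Z: 6>0); eliminate Opt2.
Country A's strategy Z is strictly dominated by X (Opt1: 4>0) and is removed.
Among the remaining strategies, none is strictly dominated by another pure strategy of the same player, so the elimination stops.
Surviving strategies — Country A: {X, Y}; Country B: {Opt1}.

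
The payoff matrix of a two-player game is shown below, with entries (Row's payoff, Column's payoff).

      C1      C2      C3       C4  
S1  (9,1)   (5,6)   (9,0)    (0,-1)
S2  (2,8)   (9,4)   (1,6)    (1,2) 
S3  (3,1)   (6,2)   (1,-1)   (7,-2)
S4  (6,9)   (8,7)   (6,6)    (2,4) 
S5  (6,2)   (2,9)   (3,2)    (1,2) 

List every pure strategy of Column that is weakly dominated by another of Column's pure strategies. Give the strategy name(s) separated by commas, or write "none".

C3, C4

Nothing dominates C1: C2 at S2 (8>4); C3 at S1 (1>0); C4 at S1 (1>-1).
C2 is not dominated — it holds its own against C1 at S1 (6>1); C3 at S1 (6>0); C4 at S1 (6>-1).
C1 weakly dominates C3 — S1: 1>0, S2: 8>6, S3: 1>-1, S4: 9>6, S5: 2=2.
C4 is weakly dominated by C1 (S1: 1>-1, S2: 8>2, S3: 1>-2, S4: 9>4, S5: 2=2).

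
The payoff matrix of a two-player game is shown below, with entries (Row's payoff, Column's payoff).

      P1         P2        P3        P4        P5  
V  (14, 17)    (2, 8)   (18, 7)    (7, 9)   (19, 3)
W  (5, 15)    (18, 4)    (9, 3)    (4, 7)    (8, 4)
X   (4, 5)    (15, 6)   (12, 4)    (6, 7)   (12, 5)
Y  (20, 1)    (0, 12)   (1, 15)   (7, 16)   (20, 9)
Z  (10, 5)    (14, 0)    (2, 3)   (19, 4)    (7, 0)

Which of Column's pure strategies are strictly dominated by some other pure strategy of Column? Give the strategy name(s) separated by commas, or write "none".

P2, P3, P5

Nothing dominates P1: P2 at V (17>8); P3 at V (17>7); P4 at V (17>9); P5 at V (17>3).
P2: dominated, since P4 does at least as well everywhere (V: 9>8, W: 7>4, X: 7>6, Y: 16>12, Z: 4>0).
P3 is strictly dominated by P4 (V: 9>7, W: 7>3, X: 7>4, Y: 16>15, Z: 4>3).
P4 is not dominated — it holds its own against P1 at X (7>5); P2 at V (9>8); P3 at V (9>7); P5 at V (9>3).
P4 strictly dominates P5 — V: 9>3, W: 7>4, X: 7>5, Y: 16>9, Z: 4>0.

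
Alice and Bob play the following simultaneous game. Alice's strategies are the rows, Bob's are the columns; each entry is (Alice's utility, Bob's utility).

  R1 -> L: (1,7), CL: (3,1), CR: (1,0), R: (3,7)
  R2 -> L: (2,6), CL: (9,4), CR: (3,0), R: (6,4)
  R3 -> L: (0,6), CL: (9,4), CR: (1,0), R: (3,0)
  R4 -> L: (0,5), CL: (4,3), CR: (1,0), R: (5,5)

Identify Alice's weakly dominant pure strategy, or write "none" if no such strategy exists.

R2

R2 vs R1: L: 2>1, CL: 9>3, CR: 3>1, R: 6>3.
R2 vs R3: L: 2>0, CL: 9=9, CR: 3>1, R: 6>3.
R2 vs R4: L: 2>0, CL: 9>4, CR: 3>1, R: 6>5.
R2 is at least as good as every other strategy against every opponent action, so it is weakly dominant.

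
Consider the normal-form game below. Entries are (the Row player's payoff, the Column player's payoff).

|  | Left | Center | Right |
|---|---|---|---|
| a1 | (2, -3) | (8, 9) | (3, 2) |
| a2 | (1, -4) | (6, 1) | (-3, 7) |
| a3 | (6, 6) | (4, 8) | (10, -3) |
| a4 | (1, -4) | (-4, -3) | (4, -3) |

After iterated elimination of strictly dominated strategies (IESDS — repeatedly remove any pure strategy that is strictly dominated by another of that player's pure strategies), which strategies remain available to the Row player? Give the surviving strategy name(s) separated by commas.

For the Row player, a1 strictly dominates a2 on the remaining columns (Left: 2>1, Center: 8>6, Right: 3>-3); eliminate a2.
For the Row player, a3 strictly dominates a4 on the remaining columns (Left: 6>1, Center: 4>-4, Right: 10>4); eliminate a4.
For the Column player, Center strictly dominates Left on the remaining rows (a1: 9>-3, a3: 8>6); eliminate Left.
For the Column player, Center strictly dominates Right on the remaining rows (a1: 9>2, a3: 8>-3); eliminate Right.
For the Row player, a1 strictly dominates a3 on the remaining columns (Center: 8>4); eliminate a3.
Among the remaining strategies, none is strictly dominated by another pure strategy of the same player, so the elimination stops.
Surviving strategies — the Row player: {a1}; the Column player: {Center}.

a1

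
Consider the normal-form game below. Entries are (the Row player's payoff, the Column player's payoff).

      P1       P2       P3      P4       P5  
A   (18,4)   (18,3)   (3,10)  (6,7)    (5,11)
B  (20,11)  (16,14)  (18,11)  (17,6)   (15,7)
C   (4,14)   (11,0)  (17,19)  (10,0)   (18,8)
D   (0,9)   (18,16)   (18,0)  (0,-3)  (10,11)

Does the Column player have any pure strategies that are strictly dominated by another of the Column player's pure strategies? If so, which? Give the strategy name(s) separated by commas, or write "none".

P1: no other strategy beats it everywhere (P2 at A (4>3); P3 at B (11=11); P4 at B (11>6); P5 at B (11>7)).
P2 is not dominated — it holds its own against P1 at B (14>11); P3 at B (14>11); P4 at B (14>6); P5 at B (14>7).
Nothing dominates P3: P1 at A (10>4); P2 at A (10>3); P4 at A (10>7); P5 at B (11>7).
P3 strictly dominates P4 — A: 10>7, B: 11>6, C: 19>0, D: 0>-3.
P5 is not dominated — it holds its own against P1 at A (11>4); P2 at A (11>3); P3 at A (11>10); P4 at A (11>7).

P4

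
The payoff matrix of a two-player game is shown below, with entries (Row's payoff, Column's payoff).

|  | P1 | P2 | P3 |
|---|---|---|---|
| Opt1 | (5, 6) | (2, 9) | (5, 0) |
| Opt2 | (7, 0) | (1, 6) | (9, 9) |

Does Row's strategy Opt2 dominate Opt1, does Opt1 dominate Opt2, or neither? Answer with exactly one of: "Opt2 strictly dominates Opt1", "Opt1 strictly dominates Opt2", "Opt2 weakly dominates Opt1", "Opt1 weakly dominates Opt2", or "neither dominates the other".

Compare Opt2 to Opt1 across each choice by Column: P1: 7>5, P2: 1<2, P3: 9>5.
Opt2 does better at P1, P3 but worse at P2; neither strategy dominates the other.

neither dominates the other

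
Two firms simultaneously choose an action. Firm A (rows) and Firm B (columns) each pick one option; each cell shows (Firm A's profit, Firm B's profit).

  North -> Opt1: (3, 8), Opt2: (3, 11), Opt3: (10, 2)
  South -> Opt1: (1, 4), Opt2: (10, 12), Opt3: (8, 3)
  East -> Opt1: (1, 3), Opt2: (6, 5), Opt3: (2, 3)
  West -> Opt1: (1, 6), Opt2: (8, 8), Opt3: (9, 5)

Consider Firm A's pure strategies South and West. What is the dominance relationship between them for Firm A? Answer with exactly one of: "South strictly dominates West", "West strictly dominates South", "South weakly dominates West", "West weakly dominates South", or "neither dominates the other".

Compare South to West across every action of Firm B: Opt1: 1=1, Opt2: 10>8, Opt3: 8<9.
South does better at Opt2 but worse at Opt3; neither strategy dominates the other.

neither dominates the other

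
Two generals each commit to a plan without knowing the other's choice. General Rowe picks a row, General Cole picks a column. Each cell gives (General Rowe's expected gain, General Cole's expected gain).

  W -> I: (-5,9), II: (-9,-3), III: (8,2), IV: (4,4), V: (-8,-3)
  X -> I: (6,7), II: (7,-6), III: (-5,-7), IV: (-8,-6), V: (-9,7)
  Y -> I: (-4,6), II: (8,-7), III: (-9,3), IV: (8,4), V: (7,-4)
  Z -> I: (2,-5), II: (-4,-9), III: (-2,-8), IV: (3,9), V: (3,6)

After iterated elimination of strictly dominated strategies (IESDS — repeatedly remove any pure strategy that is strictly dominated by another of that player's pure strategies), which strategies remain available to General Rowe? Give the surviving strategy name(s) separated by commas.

General Cole's strategy II is strictly dominated by I (W: 9>-3, X: 7>-6, Y: 6>-7, Z: -5>-9) and is removed.
For General Cole, I strictly dominates III on the remaining rows (W: 9>2, X: 7>-7, Y: 6>3, Z: -5>-8); eliminate III.
General Rowe's strategy W is strictly dominated by Y (I: -4>-5, IV: 8>4, V: 7>-8) and is removed.
Among the remaining strategies, none is strictly dominated by another pure strategy of the same player, so the elimination stops.
Surviving strategies — General Rowe: {X, Y, Z}; General Cole: {I, IV, V}.

X, Y, Z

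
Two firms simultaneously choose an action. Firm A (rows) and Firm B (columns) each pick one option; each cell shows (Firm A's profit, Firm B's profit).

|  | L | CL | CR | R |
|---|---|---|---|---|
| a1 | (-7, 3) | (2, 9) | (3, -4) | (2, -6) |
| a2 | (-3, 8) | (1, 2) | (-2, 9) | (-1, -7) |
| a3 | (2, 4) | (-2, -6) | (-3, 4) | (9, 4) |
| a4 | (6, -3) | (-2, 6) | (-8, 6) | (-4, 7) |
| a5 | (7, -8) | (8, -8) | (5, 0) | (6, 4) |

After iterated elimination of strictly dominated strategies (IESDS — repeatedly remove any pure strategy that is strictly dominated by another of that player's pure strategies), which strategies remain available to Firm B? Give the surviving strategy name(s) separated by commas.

Row a1 is eliminated: a5 beats it against every remaining column (L: 7>-7, CL: 8>2, CR: 5>3, R: 6>2).
Row a2 is eliminated: a5 beats it against every remaining column (L: 7>-3, CL: 8>1, CR: 5>-2, R: 6>-1).
Row a4 is eliminated: a5 beats it against every remaining column (L: 7>6, CL: 8>-2, CR: 5>-8, R: 6>-4).
For Firm B, CR strictly dominates CL on the remaining rows (a3: 4>-6, a5: 0>-8); eliminate CL.
Among the remaining strategies, none is strictly dominated by another pure strategy of the same player, so the elimination stops.
Surviving strategies — Firm A: {a3, a5}; Firm B: {L, CR, R}.

L, CR, R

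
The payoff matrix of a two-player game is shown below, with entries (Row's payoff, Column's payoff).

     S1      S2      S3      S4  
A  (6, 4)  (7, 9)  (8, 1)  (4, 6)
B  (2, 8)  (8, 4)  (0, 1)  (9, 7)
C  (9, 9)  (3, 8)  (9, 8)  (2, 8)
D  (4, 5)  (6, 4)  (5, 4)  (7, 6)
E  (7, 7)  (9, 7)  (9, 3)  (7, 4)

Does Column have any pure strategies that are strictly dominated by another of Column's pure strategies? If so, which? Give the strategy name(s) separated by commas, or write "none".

S1 is not dominated — it holds its own against S2 at B (8>4); S3 at A (4>1); S4 at B (8>7).
S2 is not dominated — it holds its own against S1 at A (9>4); S3 at A (9>1); S4 at A (9>6).
S3 is strictly dominated by S1 (A: 4>1, B: 8>1, C: 9>8, D: 5>4, E: 7>3).
S4 is not dominated — it holds its own against S1 at A (6>4); S2 at B (7>4); S3 at A (6>1).

S3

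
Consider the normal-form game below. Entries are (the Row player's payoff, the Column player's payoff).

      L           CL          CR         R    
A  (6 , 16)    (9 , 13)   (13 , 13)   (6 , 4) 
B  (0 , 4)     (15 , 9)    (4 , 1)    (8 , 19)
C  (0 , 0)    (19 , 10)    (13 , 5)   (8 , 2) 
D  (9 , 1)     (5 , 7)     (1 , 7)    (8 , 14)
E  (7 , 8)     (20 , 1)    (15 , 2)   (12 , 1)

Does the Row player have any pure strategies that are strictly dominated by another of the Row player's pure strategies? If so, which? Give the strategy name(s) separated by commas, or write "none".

A is strictly dominated by E (L: 7>6, CL: 20>9, CR: 15>13, R: 12>6).
E strictly dominates B — L: 7>0, CL: 20>15, CR: 15>4, R: 12>8.
E strictly dominates C — L: 7>0, CL: 20>19, CR: 15>13, R: 12>8.
D: no other strategy beats it everywhere (A at L (9>6); B at L (9>0); C at L (9>0); E at L (9>7)).
E is not dominated — it holds its own against A at L (7>6); B at L (7>0); C at L (7>0); D at CL (20>5).

A, B, C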